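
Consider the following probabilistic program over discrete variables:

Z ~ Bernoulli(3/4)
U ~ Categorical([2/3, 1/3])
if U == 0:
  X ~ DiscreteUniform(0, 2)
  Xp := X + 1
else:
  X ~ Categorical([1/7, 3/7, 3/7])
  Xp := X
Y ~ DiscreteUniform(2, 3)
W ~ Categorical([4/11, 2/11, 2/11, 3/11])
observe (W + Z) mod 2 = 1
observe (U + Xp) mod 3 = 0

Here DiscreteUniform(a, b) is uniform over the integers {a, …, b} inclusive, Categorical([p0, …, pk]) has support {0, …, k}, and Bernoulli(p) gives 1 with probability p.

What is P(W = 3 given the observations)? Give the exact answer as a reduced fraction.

Enumerate traces; 16 have nonzero weight after conditioning:
  (Z=0, U=0, X=2, Y=2, W=1) weight 1/198
  (Z=0, U=0, X=2, Y=2, W=3) weight 1/132
  (Z=0, U=0, X=2, Y=3, W=1) weight 1/198
  (Z=0, U=0, X=2, Y=3, W=3) weight 1/132
  (Z=0, U=1, X=2, Y=2, W=1) weight 1/308
  (Z=0, U=1, X=2, Y=2, W=3) weight 3/616
  (Z=0, U=1, X=2, Y=3, W=1) weight 1/308
  (Z=0, U=1, X=2, Y=3, W=3) weight 3/616
  (Z=1, U=0, X=2, Y=2, W=0) weight 1/33
  (Z=1, U=0, X=2, Y=2, W=2) weight 1/66
  … 6 more
Group by W:
  weight(W=0) = 23/231
  weight(W=1) = 23/1386
  weight(W=2) = 23/462
  weight(W=3) = 23/924
Total weight = 23/231 + 23/1386 + 23/462 + 23/924 = 529/2772
P(W=0 | obs) = 23/231 / 529/2772 = 12/23
P(W=1 | obs) = 23/1386 / 529/2772 = 2/23
P(W=2 | obs) = 23/462 / 529/2772 = 6/23
P(W=3 | obs) = 23/924 / 529/2772 = 3/23

P(W = 3 | obs) = 3/23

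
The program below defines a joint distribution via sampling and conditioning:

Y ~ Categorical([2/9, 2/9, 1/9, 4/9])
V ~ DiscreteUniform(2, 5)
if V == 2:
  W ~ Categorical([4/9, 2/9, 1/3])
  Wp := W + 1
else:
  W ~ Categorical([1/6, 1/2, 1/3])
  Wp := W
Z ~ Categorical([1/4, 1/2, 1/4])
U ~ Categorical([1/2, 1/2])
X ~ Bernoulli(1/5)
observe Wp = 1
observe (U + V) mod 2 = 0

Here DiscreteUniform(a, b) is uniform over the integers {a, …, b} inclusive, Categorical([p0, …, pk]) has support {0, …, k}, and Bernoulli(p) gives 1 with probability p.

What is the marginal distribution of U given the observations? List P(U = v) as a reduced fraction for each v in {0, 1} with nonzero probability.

Enumerate traces; 96 have nonzero weight after conditioning:
  (Y=0, V=2, W=0, Z=0, U=0, X=0) weight 1/405
  (Y=0, V=2, W=0, Z=0, U=0, X=1) weight 1/1620
  (Y=0, V=2, W=0, Z=1, U=0, X=0) weight 2/405
  (Y=0, V=2, W=0, Z=1, U=0, X=1) weight 1/810
  (Y=0, V=2, W=0, Z=2, U=0, X=0) weight 1/405
  (Y=0, V=2, W=0, Z=2, U=0, X=1) weight 1/1620
  (Y=0, V=3, W=1, Z=0, U=1, X=0) weight 1/360
  (Y=0, V=3, W=1, Z=0, U=1, X=1) weight 1/1440
  … 88 more
Group by U:
  weight(U=0) = 17/144
  weight(U=1) = 1/8
Total weight = 17/144 + 1/8 = 35/144
P(U=0 | obs) = 17/144 / 35/144 = 17/35
P(U=1 | obs) = 1/8 / 35/144 = 18/35

P(U=0) = 17/35, P(U=1) = 18/35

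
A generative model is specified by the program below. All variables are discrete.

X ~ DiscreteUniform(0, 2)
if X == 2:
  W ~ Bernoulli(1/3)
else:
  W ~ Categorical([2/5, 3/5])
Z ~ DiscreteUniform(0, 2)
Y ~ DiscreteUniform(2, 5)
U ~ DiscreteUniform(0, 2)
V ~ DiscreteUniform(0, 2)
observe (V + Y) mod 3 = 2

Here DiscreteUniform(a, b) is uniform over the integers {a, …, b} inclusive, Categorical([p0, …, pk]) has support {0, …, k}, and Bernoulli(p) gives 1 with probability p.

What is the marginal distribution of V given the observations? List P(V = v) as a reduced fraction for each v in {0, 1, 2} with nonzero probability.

P(V=0) = 1/2, P(V=1) = 1/4, P(V=2) = 1/4

Enumerate traces; 216 have nonzero weight after conditioning:
  (X=0, W=0, Z=0, Y=2, U=0, V=0) weight 1/810
  (X=0, W=0, Z=0, Y=2, U=1, V=0) weight 1/810
  (X=0, W=0, Z=0, Y=2, U=2, V=0) weight 1/810
  (X=0, W=0, Z=0, Y=3, U=0, V=2) weight 1/810
  (X=0, W=0, Z=0, Y=3, U=1, V=2) weight 1/810
  (X=0, W=0, Z=0, Y=3, U=2, V=2) weight 1/810
  (X=0, W=0, Z=0, Y=4, U=0, V=1) weight 1/810
  (X=0, W=0, Z=0, Y=4, U=1, V=1) weight 1/810
  … 208 more
Group by V:
  weight(V=0) = 1/6
  weight(V=1) = 1/12
  weight(V=2) = 1/12
Total weight = 1/6 + 1/12 + 1/12 = 1/3
P(V=0 | obs) = 1/6 / 1/3 = 1/2
P(V=1 | obs) = 1/12 / 1/3 = 1/4
P(V=2 | obs) = 1/12 / 1/3 = 1/4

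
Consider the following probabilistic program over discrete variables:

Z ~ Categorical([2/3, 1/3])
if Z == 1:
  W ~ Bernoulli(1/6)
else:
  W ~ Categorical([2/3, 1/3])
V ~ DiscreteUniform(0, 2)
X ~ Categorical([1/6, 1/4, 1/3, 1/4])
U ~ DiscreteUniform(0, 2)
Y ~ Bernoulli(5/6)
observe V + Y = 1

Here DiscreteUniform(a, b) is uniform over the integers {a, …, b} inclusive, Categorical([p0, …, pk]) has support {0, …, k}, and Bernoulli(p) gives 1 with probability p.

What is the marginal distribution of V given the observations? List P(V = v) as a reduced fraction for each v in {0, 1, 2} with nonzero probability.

Enumerate traces; 96 have nonzero weight after conditioning:
  (Z=0, W=0, V=0, X=0, U=0, Y=1) weight 5/729
  (Z=0, W=0, V=0, X=0, U=1, Y=1) weight 5/729
  (Z=0, W=0, V=0, X=0, U=2, Y=1) weight 5/729
  (Z=0, W=0, V=0, X=1, U=0, Y=1) weight 5/486
  (Z=0, W=0, V=0, X=1, U=1, Y=1) weight 5/486
  (Z=0, W=0, V=0, X=1, U=2, Y=1) weight 5/486
  (Z=0, W=0, V=0, X=2, U=0, Y=1) weight 10/729
  (Z=0, W=0, V=0, X=2, U=1, Y=1) weight 10/729
  (Z=0, W=0, V=1, X=0, U=0, Y=0) weight 1/729
  … 87 more
Group by V:
  weight(V=0) = 5/18
  weight(V=1) = 1/18
Total weight = 5/18 + 1/18 = 1/3
P(V=0 | obs) = 5/18 / 1/3 = 5/6
P(V=1 | obs) = 1/18 / 1/3 = 1/6

P(V=0) = 5/6, P(V=1) = 1/6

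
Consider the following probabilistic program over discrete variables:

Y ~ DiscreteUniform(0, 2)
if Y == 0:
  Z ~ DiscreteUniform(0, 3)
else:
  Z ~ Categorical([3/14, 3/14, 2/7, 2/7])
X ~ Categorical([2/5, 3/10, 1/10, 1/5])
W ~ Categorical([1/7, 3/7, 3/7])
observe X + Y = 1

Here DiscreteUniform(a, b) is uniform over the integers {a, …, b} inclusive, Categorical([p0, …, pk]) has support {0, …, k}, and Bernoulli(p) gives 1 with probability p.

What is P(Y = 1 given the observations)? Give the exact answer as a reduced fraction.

Enumerate traces; 24 have nonzero weight after conditioning:
  (Y=0, Z=0, X=1, W=0) weight 1/280
  (Y=0, Z=0, X=1, W=1) weight 3/280
  (Y=0, Z=0, X=1, W=2) weight 3/280
  (Y=0, Z=1, X=1, W=0) weight 1/280
  (Y=0, Z=1, X=1, W=1) weight 3/280
  (Y=0, Z=1, X=1, W=2) weight 3/280
  (Y=0, Z=2, X=1, W=0) weight 1/280
  (Y=0, Z=2, X=1, W=1) weight 3/280
  (Y=1, Z=0, X=0, W=0) weight 1/245
  … 15 more
Group by Y:
  weight(Y=0) = 1/10
  weight(Y=1) = 2/15
Total weight = 1/10 + 2/15 = 7/30
P(Y=0 | obs) = 1/10 / 7/30 = 3/7
P(Y=1 | obs) = 2/15 / 7/30 = 4/7

P(Y = 1 | obs) = 4/7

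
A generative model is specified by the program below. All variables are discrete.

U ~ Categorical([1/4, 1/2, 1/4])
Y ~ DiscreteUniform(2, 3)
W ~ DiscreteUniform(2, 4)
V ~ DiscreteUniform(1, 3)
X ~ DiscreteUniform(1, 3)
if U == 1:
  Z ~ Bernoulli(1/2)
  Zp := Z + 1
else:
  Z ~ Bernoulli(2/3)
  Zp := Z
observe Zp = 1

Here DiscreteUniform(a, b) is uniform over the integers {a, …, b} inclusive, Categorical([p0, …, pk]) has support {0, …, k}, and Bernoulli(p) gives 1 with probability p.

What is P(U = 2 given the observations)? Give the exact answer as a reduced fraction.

Enumerate traces; 162 have nonzero weight after conditioning:
  (U=0, Y=2, W=2, V=1, X=1, Z=1) weight 1/324
  (U=0, Y=2, W=2, V=1, X=2, Z=1) weight 1/324
  (U=0, Y=2, W=2, V=1, X=3, Z=1) weight 1/324
  (U=0, Y=2, W=2, V=2, X=1, Z=1) weight 1/324
  (U=0, Y=2, W=2, V=2, X=2, Z=1) weight 1/324
  (U=0, Y=2, W=2, V=2, X=3, Z=1) weight 1/324
  (U=0, Y=2, W=2, V=3, X=1, Z=1) weight 1/324
  (U=0, Y=2, W=2, V=3, X=2, Z=1) weight 1/324
  (U=1, Y=2, W=2, V=1, X=1, Z=0) weight 1/216
  (U=2, Y=2, W=2, V=1, X=1, Z=1) weight 1/324
  … 152 more
Group by U:
  weight(U=0) = 1/6
  weight(U=1) = 1/4
  weight(U=2) = 1/6
Total weight = 1/6 + 1/4 + 1/6 = 7/12
P(U=0 | obs) = 1/6 / 7/12 = 2/7
P(U=1 | obs) = 1/4 / 7/12 = 3/7
P(U=2 | obs) = 1/6 / 7/12 = 2/7

P(U = 2 | obs) = 2/7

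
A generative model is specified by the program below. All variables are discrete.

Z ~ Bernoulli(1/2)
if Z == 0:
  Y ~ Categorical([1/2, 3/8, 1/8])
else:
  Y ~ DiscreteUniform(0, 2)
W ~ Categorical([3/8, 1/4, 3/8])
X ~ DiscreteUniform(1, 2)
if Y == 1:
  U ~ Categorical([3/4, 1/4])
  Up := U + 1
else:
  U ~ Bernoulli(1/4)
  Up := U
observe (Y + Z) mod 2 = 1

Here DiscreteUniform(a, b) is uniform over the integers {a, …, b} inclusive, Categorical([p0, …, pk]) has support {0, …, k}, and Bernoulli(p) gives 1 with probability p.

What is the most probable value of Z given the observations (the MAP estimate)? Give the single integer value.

Enumerate traces; 36 have nonzero weight after conditioning:
  (Z=0, Y=1, W=0, X=1, U=0) weight 27/1024
  (Z=0, Y=1, W=0, X=1, U=1) weight 9/1024
  (Z=0, Y=1, W=0, X=2, U=0) weight 27/1024
  (Z=0, Y=1, W=0, X=2, U=1) weight 9/1024
  (Z=0, Y=1, W=1, X=1, U=0) weight 9/512
  (Z=0, Y=1, W=1, X=1, U=1) weight 3/512
  (Z=0, Y=1, W=1, X=2, U=0) weight 9/512
  (Z=0, Y=1, W=1, X=2, U=1) weight 3/512
  (Z=1, Y=0, W=0, X=1, U=0) weight 3/128
  … 27 more
Group by Z:
  weight(Z=0) = 3/16
  weight(Z=1) = 1/3
Total weight = 3/16 + 1/3 = 25/48
P(Z=0 | obs) = 3/16 / 25/48 = 9/25
P(Z=1 | obs) = 1/3 / 25/48 = 16/25
argmax = 1

argmax_v P(Z = v | obs) = 1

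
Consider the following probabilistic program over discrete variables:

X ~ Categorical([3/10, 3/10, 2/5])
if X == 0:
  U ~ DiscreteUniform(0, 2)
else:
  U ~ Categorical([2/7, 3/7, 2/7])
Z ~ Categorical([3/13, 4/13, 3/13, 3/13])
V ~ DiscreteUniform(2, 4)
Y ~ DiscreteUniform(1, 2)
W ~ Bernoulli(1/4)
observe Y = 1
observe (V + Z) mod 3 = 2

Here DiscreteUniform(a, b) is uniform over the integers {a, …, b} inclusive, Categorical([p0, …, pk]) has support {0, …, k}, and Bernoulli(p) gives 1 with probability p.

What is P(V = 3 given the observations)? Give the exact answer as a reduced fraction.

Enumerate traces; 72 have nonzero weight after conditioning:
  (X=0, U=0, Z=0, V=2, Y=1, W=0) weight 3/1040
  (X=0, U=0, Z=0, V=2, Y=1, W=1) weight 1/1040
  (X=0, U=0, Z=1, V=4, Y=1, W=0) weight 1/260
  (X=0, U=0, Z=1, V=4, Y=1, W=1) weight 1/780
  (X=0, U=0, Z=2, V=3, Y=1, W=0) weight 3/1040
  (X=0, U=0, Z=2, V=3, Y=1, W=1) weight 1/1040
  (X=0, U=0, Z=3, V=2, Y=1, W=0) weight 3/1040
  (X=0, U=0, Z=3, V=2, Y=1, W=1) weight 1/1040
  … 64 more
Group by V:
  weight(V=2) = 1/13
  weight(V=3) = 1/26
  weight(V=4) = 2/39
Total weight = 1/13 + 1/26 + 2/39 = 1/6
P(V=2 | obs) = 1/13 / 1/6 = 6/13
P(V=3 | obs) = 1/26 / 1/6 = 3/13
P(V=4 | obs) = 2/39 / 1/6 = 4/13

P(V = 3 | obs) = 3/13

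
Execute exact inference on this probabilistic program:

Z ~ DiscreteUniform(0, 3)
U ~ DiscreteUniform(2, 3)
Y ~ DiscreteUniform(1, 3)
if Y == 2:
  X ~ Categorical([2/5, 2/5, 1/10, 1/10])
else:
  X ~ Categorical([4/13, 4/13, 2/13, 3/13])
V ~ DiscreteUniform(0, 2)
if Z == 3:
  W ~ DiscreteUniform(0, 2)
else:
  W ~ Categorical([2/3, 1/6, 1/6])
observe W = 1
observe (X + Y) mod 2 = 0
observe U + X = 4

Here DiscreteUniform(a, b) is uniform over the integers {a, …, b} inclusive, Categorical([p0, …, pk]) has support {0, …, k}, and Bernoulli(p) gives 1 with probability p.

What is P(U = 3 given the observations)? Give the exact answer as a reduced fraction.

P(U = 3 | obs) = 80/93

Enumerate traces; 36 have nonzero weight after conditioning:
  (Z=0, U=2, Y=2, X=2, V=0, W=1) weight 1/4320
  (Z=0, U=2, Y=2, X=2, V=1, W=1) weight 1/4320
  (Z=0, U=2, Y=2, X=2, V=2, W=1) weight 1/4320
  (Z=0, U=3, Y=1, X=1, V=0, W=1) weight 1/1404
  (Z=0, U=3, Y=1, X=1, V=1, W=1) weight 1/1404
  (Z=0, U=3, Y=1, X=1, V=2, W=1) weight 1/1404
  (Z=0, U=3, Y=3, X=1, V=0, W=1) weight 1/1404
  (Z=0, U=3, Y=3, X=1, V=1, W=1) weight 1/1404
  … 28 more
Group by U:
  weight(U=2) = 1/288
  weight(U=3) = 5/234
Total weight = 1/288 + 5/234 = 31/1248
P(U=2 | obs) = 1/288 / 31/1248 = 13/93
P(U=3 | obs) = 5/234 / 31/1248 = 80/93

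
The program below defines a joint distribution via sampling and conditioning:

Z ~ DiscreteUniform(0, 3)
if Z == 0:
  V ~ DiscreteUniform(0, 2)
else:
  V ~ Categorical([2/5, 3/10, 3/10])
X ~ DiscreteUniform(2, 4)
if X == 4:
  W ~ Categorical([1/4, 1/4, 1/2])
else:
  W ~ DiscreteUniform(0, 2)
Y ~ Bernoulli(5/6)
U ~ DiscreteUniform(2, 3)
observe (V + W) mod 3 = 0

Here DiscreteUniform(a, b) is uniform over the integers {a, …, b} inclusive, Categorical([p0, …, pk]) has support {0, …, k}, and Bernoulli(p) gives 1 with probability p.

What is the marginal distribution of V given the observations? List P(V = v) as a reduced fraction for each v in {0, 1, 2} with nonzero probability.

P(V=0) = 506/1431, P(V=1) = 518/1431, P(V=2) = 407/1431

Enumerate traces; 144 have nonzero weight after conditioning:
  (Z=0, V=0, X=2, W=0, Y=0, U=2) weight 1/1296
  (Z=0, V=0, X=2, W=0, Y=0, U=3) weight 1/1296
  (Z=0, V=0, X=2, W=0, Y=1, U=2) weight 5/1296
  (Z=0, V=0, X=2, W=0, Y=1, U=3) weight 5/1296
  (Z=0, V=0, X=3, W=0, Y=0, U=2) weight 1/1296
  (Z=0, V=0, X=3, W=0, Y=0, U=3) weight 1/1296
  (Z=0, V=0, X=3, W=0, Y=1, U=2) weight 5/1296
  (Z=0, V=0, X=3, W=0, Y=1, U=3) weight 5/1296
  (Z=0, V=1, X=2, W=2, Y=0, U=2) weight 1/1296
  (Z=0, V=2, X=2, W=1, Y=0, U=2) weight 1/1296
  … 134 more
Group by V:
  weight(V=0) = 253/2160
  weight(V=1) = 259/2160
  weight(V=2) = 407/4320
Total weight = 253/2160 + 259/2160 + 407/4320 = 53/160
P(V=0 | obs) = 253/2160 / 53/160 = 506/1431
P(V=1 | obs) = 259/2160 / 53/160 = 518/1431
P(V=2 | obs) = 407/4320 / 53/160 = 407/1431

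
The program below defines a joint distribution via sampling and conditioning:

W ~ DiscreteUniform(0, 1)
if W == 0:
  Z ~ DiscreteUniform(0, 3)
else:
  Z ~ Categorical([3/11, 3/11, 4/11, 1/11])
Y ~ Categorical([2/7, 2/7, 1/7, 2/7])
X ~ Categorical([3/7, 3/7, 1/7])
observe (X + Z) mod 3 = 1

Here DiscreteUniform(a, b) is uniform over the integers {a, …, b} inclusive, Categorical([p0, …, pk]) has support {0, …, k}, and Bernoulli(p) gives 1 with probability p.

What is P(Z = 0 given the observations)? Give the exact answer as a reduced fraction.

Enumerate traces; 32 have nonzero weight after conditioning:
  (W=0, Z=0, Y=0, X=1) weight 3/196
  (W=0, Z=0, Y=1, X=1) weight 3/196
  (W=0, Z=0, Y=2, X=1) weight 3/392
  (W=0, Z=0, Y=3, X=1) weight 3/196
  (W=0, Z=1, Y=0, X=0) weight 3/196
  (W=0, Z=1, Y=1, X=0) weight 3/196
  (W=0, Z=1, Y=2, X=0) weight 3/392
  (W=0, Z=1, Y=3, X=0) weight 3/196
  (W=0, Z=2, Y=0, X=2) weight 1/196
  (W=0, Z=3, Y=0, X=1) weight 3/196
  … 22 more
Group by Z:
  weight(Z=0) = 69/616
  weight(Z=1) = 69/616
  weight(Z=2) = 27/616
  weight(Z=3) = 45/616
Total weight = 69/616 + 69/616 + 27/616 + 45/616 = 15/44
P(Z=0 | obs) = 69/616 / 15/44 = 23/70
P(Z=1 | obs) = 69/616 / 15/44 = 23/70
P(Z=2 | obs) = 27/616 / 15/44 = 9/70
P(Z=3 | obs) = 45/616 / 15/44 = 3/14

P(Z = 0 | obs) = 23/70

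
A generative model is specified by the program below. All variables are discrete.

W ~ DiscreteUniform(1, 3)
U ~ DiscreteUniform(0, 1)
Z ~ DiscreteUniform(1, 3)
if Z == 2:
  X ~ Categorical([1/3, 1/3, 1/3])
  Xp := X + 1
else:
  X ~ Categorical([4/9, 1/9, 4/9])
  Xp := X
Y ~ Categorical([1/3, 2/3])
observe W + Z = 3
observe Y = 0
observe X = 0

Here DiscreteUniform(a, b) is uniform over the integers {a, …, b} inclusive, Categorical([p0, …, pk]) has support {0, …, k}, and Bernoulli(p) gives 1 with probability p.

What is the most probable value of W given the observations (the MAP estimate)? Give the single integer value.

Enumerate traces; 4 have nonzero weight after conditioning:
  (W=1, U=0, Z=2, X=0, Y=0) weight 1/162
  (W=1, U=1, Z=2, X=0, Y=0) weight 1/162
  (W=2, U=0, Z=1, X=0, Y=0) weight 2/243
  (W=2, U=1, Z=1, X=0, Y=0) weight 2/243
Group by W:
  weight(W=1) = 1/81
  weight(W=2) = 4/243
Total weight = 1/81 + 4/243 = 7/243
P(W=1 | obs) = 1/81 / 7/243 = 3/7
P(W=2 | obs) = 4/243 / 7/243 = 4/7
argmax = 2

argmax_v P(W = v | obs) = 2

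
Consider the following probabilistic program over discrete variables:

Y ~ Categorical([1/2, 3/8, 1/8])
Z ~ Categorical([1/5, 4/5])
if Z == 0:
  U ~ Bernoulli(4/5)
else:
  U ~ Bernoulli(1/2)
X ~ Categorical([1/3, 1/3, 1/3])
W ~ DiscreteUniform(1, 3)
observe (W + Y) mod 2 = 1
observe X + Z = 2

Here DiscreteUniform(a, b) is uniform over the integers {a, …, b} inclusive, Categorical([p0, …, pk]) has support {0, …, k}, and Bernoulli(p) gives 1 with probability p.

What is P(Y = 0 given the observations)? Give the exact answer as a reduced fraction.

P(Y = 0 | obs) = 8/13

Enumerate traces; 20 have nonzero weight after conditioning:
  (Y=0, Z=0, U=0, X=2, W=1) weight 1/450
  (Y=0, Z=0, U=0, X=2, W=3) weight 1/450
  (Y=0, Z=0, U=1, X=2, W=1) weight 2/225
  (Y=0, Z=0, U=1, X=2, W=3) weight 2/225
  (Y=0, Z=1, U=0, X=1, W=1) weight 1/45
  (Y=0, Z=1, U=0, X=1, W=3) weight 1/45
  (Y=0, Z=1, U=1, X=1, W=1) weight 1/45
  (Y=0, Z=1, U=1, X=1, W=3) weight 1/45
  (Y=1, Z=0, U=0, X=2, W=2) weight 1/600
  (Y=2, Z=0, U=0, X=2, W=1) weight 1/1800
  … 10 more
Group by Y:
  weight(Y=0) = 1/9
  weight(Y=1) = 1/24
  weight(Y=2) = 1/36
Total weight = 1/9 + 1/24 + 1/36 = 13/72
P(Y=0 | obs) = 1/9 / 13/72 = 8/13
P(Y=1 | obs) = 1/24 / 13/72 = 3/13
P(Y=2 | obs) = 1/36 / 13/72 = 2/13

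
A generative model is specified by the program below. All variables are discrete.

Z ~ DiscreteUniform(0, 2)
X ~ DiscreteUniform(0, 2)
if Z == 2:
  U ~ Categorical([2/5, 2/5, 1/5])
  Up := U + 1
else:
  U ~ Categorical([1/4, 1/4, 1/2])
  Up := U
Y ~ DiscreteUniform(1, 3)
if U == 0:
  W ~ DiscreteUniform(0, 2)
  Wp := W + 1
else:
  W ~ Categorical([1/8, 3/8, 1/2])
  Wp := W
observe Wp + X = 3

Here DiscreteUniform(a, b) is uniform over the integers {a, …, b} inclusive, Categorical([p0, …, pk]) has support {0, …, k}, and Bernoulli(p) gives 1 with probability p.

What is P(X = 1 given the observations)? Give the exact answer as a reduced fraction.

Enumerate traces; 63 have nonzero weight after conditioning:
  (Z=0, X=0, U=0, Y=1, W=2) weight 1/324
  (Z=0, X=0, U=0, Y=2, W=2) weight 1/324
  (Z=0, X=0, U=0, Y=3, W=2) weight 1/324
  (Z=0, X=1, U=0, Y=1, W=1) weight 1/324
  (Z=0, X=1, U=0, Y=2, W=1) weight 1/324
  (Z=0, X=1, U=0, Y=3, W=1) weight 1/324
  (Z=0, X=1, U=1, Y=1, W=2) weight 1/216
  (Z=0, X=1, U=1, Y=2, W=2) weight 1/216
  (Z=0, X=2, U=0, Y=1, W=0) weight 1/324
  … 54 more
Group by X:
  weight(X=0) = 1/30
  weight(X=1) = 3/20
  weight(X=2) = 29/240
Total weight = 1/30 + 3/20 + 29/240 = 73/240
P(X=0 | obs) = 1/30 / 73/240 = 8/73
P(X=1 | obs) = 3/20 / 73/240 = 36/73
P(X=2 | obs) = 29/240 / 73/240 = 29/73

P(X = 1 | obs) = 36/73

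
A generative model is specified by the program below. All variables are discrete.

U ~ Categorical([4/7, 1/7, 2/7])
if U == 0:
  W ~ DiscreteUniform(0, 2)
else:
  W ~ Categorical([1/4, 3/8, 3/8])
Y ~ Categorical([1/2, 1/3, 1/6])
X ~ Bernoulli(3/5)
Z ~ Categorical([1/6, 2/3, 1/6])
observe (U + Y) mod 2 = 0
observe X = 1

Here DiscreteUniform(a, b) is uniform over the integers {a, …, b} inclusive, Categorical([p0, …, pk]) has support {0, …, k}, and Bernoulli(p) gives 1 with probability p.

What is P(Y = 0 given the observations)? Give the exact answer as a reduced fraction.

Enumerate traces; 45 have nonzero weight after conditioning:
  (U=0, W=0, Y=0, X=1, Z=0) weight 1/105
  (U=0, W=0, Y=0, X=1, Z=1) weight 4/105
  (U=0, W=0, Y=0, X=1, Z=2) weight 1/105
  (U=0, W=0, Y=2, X=1, Z=0) weight 1/315
  (U=0, W=0, Y=2, X=1, Z=1) weight 4/315
  (U=0, W=0, Y=2, X=1, Z=2) weight 1/315
  (U=0, W=1, Y=0, X=1, Z=0) weight 1/105
  (U=0, W=1, Y=0, X=1, Z=1) weight 4/105
  (U=1, W=0, Y=1, X=1, Z=0) weight 1/840
  … 36 more
Group by Y:
  weight(Y=0) = 9/35
  weight(Y=1) = 1/35
  weight(Y=2) = 3/35
Total weight = 9/35 + 1/35 + 3/35 = 13/35
P(Y=0 | obs) = 9/35 / 13/35 = 9/13
P(Y=1 | obs) = 1/35 / 13/35 = 1/13
P(Y=2 | obs) = 3/35 / 13/35 = 3/13

P(Y = 0 | obs) = 9/13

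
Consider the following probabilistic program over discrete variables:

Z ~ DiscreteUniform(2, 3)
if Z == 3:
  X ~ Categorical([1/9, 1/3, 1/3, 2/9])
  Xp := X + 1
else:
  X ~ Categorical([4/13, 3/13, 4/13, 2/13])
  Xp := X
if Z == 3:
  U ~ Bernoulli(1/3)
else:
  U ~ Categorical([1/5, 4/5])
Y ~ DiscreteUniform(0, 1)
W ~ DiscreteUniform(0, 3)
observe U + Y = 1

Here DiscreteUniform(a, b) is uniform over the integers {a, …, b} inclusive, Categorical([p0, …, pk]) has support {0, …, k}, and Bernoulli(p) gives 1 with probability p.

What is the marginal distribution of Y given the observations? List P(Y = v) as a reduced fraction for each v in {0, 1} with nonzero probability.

P(Y=0) = 17/30, P(Y=1) = 13/30

Enumerate traces; 64 have nonzero weight after conditioning:
  (Z=2, X=0, U=0, Y=1, W=0) weight 1/260
  (Z=2, X=0, U=0, Y=1, W=1) weight 1/260
  (Z=2, X=0, U=0, Y=1, W=2) weight 1/260
  (Z=2, X=0, U=0, Y=1, W=3) weight 1/260
  (Z=2, X=0, U=1, Y=0, W=0) weight 1/65
  (Z=2, X=0, U=1, Y=0, W=1) weight 1/65
  (Z=2, X=0, U=1, Y=0, W=2) weight 1/65
  (Z=2, X=0, U=1, Y=0, W=3) weight 1/65
  … 56 more
Group by Y:
  weight(Y=0) = 17/60
  weight(Y=1) = 13/60
Total weight = 17/60 + 13/60 = 1/2
P(Y=0 | obs) = 17/60 / 1/2 = 17/30
P(Y=1 | obs) = 13/60 / 1/2 = 13/30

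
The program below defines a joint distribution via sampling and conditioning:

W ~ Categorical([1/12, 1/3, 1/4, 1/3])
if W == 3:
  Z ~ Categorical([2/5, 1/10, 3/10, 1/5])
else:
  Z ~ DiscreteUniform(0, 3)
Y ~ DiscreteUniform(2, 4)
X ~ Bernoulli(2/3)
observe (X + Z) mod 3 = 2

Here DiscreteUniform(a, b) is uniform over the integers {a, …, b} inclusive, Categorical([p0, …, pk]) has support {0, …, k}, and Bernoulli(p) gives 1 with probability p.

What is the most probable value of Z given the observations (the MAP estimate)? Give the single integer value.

argmax_v P(Z = v | obs) = 1

Enumerate traces; 24 have nonzero weight after conditioning:
  (W=0, Z=1, Y=2, X=1) weight 1/216
  (W=0, Z=1, Y=3, X=1) weight 1/216
  (W=0, Z=1, Y=4, X=1) weight 1/216
  (W=0, Z=2, Y=2, X=0) weight 1/432
  (W=0, Z=2, Y=3, X=0) weight 1/432
  (W=0, Z=2, Y=4, X=0) weight 1/432
  (W=1, Z=1, Y=2, X=1) weight 1/54
  (W=1, Z=1, Y=3, X=1) weight 1/54
  … 16 more
Group by Z:
  weight(Z=1) = 2/15
  weight(Z=2) = 4/45
Total weight = 2/15 + 4/45 = 2/9
P(Z=1 | obs) = 2/15 / 2/9 = 3/5
P(Z=2 | obs) = 4/45 / 2/9 = 2/5
argmax = 1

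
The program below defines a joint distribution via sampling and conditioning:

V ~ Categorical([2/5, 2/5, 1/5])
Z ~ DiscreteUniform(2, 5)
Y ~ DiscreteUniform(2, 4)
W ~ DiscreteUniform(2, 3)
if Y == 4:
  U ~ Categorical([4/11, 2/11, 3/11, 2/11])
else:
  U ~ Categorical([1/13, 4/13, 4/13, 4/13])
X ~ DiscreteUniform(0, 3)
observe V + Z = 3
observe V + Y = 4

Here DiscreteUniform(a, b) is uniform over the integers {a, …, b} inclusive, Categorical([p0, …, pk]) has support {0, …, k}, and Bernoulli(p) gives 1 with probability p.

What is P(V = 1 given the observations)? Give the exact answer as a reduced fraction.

Enumerate traces; 64 have nonzero weight after conditioning:
  (V=0, Z=3, Y=4, W=2, U=0, X=0) weight 1/660
  (V=0, Z=3, Y=4, W=2, U=0, X=1) weight 1/660
  (V=0, Z=3, Y=4, W=2, U=0, X=2) weight 1/660
  (V=0, Z=3, Y=4, W=2, U=0, X=3) weight 1/660
  (V=0, Z=3, Y=4, W=2, U=1, X=0) weight 1/1320
  (V=0, Z=3, Y=4, W=2, U=1, X=1) weight 1/1320
  (V=0, Z=3, Y=4, W=2, U=1, X=2) weight 1/1320
  (V=0, Z=3, Y=4, W=2, U=1, X=3) weight 1/1320
  (V=1, Z=2, Y=3, W=2, U=0, X=0) weight 1/3120
  … 55 more
Group by V:
  weight(V=0) = 1/30
  weight(V=1) = 1/30
Total weight = 1/30 + 1/30 = 1/15
P(V=0 | obs) = 1/30 / 1/15 = 1/2
P(V=1 | obs) = 1/30 / 1/15 = 1/2

P(V = 1 | obs) = 1/2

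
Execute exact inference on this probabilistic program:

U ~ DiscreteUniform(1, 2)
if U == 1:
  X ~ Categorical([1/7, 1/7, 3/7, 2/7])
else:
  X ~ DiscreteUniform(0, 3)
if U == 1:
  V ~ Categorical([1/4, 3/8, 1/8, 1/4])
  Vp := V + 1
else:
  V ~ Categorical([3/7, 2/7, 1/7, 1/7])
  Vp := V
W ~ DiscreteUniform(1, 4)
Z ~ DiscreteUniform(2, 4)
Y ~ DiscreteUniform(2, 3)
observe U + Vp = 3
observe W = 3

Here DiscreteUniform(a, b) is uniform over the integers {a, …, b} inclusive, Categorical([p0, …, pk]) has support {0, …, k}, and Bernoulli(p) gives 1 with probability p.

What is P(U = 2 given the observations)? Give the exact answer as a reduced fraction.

Enumerate traces; 48 have nonzero weight after conditioning:
  (U=1, X=0, V=1, W=3, Z=2, Y=2) weight 1/896
  (U=1, X=0, V=1, W=3, Z=2, Y=3) weight 1/896
  (U=1, X=0, V=1, W=3, Z=3, Y=2) weight 1/896
  (U=1, X=0, V=1, W=3, Z=3, Y=3) weight 1/896
  (U=1, X=0, V=1, W=3, Z=4, Y=2) weight 1/896
  (U=1, X=0, V=1, W=3, Z=4, Y=3) weight 1/896
  (U=1, X=1, V=1, W=3, Z=2, Y=2) weight 1/896
  (U=1, X=1, V=1, W=3, Z=2, Y=3) weight 1/896
  (U=2, X=0, V=1, W=3, Z=2, Y=2) weight 1/672
  … 39 more
Group by U:
  weight(U=1) = 3/64
  weight(U=2) = 1/28
Total weight = 3/64 + 1/28 = 37/448
P(U=1 | obs) = 3/64 / 37/448 = 21/37
P(U=2 | obs) = 1/28 / 37/448 = 16/37

P(U = 2 | obs) = 16/37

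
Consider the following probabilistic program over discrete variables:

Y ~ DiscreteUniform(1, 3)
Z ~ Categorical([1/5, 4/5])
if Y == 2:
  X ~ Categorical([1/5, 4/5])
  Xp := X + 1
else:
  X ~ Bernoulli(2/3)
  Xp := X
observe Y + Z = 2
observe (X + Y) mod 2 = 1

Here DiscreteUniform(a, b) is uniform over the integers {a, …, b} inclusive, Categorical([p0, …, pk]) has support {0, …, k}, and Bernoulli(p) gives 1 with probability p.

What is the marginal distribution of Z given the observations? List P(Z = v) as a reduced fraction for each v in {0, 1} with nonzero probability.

Enumerate traces; 2 have nonzero weight after conditioning:
  (Y=1, Z=1, X=0) weight 4/45
  (Y=2, Z=0, X=1) weight 4/75
Group by Z:
  weight(Z=0) = 4/75
  weight(Z=1) = 4/45
Total weight = 4/75 + 4/45 = 32/225
P(Z=0 | obs) = 4/75 / 32/225 = 3/8
P(Z=1 | obs) = 4/45 / 32/225 = 5/8

P(Z=0) = 3/8, P(Z=1) = 5/8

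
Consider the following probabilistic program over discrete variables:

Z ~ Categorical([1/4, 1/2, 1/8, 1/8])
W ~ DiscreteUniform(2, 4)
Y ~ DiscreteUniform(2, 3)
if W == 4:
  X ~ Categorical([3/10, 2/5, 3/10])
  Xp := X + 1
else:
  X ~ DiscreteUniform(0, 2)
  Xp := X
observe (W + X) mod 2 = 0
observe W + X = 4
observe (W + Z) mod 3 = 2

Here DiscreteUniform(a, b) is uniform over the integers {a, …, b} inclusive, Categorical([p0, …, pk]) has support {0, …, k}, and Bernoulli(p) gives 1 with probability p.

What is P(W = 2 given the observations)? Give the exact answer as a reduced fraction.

Enumerate traces; 8 have nonzero weight after conditioning:
  (Z=0, W=2, Y=2, X=2) weight 1/72
  (Z=0, W=2, Y=3, X=2) weight 1/72
  (Z=1, W=4, Y=2, X=0) weight 1/40
  (Z=1, W=4, Y=3, X=0) weight 1/40
  (Z=2, W=3, Y=2, X=1) weight 1/144
  (Z=2, W=3, Y=3, X=1) weight 1/144
  (Z=3, W=2, Y=2, X=2) weight 1/144
  (Z=3, W=2, Y=3, X=2) weight 1/144
Group by W:
  weight(W=2) = 1/24
  weight(W=3) = 1/72
  weight(W=4) = 1/20
Total weight = 1/24 + 1/72 + 1/20 = 19/180
P(W=2 | obs) = 1/24 / 19/180 = 15/38
P(W=3 | obs) = 1/72 / 19/180 = 5/38
P(W=4 | obs) = 1/20 / 19/180 = 9/19

P(W = 2 | obs) = 15/38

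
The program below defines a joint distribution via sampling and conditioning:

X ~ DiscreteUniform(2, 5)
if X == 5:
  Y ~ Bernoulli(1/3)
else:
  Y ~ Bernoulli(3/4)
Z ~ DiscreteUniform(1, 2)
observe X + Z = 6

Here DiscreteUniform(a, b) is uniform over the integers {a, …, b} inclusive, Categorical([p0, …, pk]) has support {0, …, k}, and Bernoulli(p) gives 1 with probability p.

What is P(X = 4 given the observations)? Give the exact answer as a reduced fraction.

Enumerate traces; 4 have nonzero weight after conditioning:
  (X=4, Y=0, Z=2) weight 1/32
  (X=4, Y=1, Z=2) weight 3/32
  (X=5, Y=0, Z=1) weight 1/12
  (X=5, Y=1, Z=1) weight 1/24
Group by X:
  weight(X=4) = 1/8
  weight(X=5) = 1/8
Total weight = 1/8 + 1/8 = 1/4
P(X=4 | obs) = 1/8 / 1/4 = 1/2
P(X=5 | obs) = 1/8 / 1/4 = 1/2

P(X = 4 | obs) = 1/2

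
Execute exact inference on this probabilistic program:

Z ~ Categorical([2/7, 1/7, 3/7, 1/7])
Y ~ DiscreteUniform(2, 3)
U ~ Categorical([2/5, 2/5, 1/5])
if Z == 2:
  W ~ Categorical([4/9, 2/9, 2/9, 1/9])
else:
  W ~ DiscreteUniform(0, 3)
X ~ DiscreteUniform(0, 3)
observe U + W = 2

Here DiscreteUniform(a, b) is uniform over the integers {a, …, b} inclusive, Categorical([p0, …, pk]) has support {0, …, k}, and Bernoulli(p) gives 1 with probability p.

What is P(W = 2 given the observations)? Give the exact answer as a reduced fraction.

Enumerate traces; 96 have nonzero weight after conditioning:
  (Z=0, Y=2, U=0, W=2, X=0) weight 1/280
  (Z=0, Y=2, U=0, W=2, X=1) weight 1/280
  (Z=0, Y=2, U=0, W=2, X=2) weight 1/280
  (Z=0, Y=2, U=0, W=2, X=3) weight 1/280
  (Z=0, Y=2, U=1, W=1, X=0) weight 1/280
  (Z=0, Y=2, U=1, W=1, X=1) weight 1/280
  (Z=0, Y=2, U=1, W=1, X=2) weight 1/280
  (Z=0, Y=2, U=1, W=1, X=3) weight 1/280
  (Z=0, Y=2, U=2, W=0, X=0) weight 1/560
  … 87 more
Group by W:
  weight(W=0) = 1/15
  weight(W=1) = 2/21
  weight(W=2) = 2/21
Total weight = 1/15 + 2/21 + 2/21 = 9/35
P(W=0 | obs) = 1/15 / 9/35 = 7/27
P(W=1 | obs) = 2/21 / 9/35 = 10/27
P(W=2 | obs) = 2/21 / 9/35 = 10/27

P(W = 2 | obs) = 10/27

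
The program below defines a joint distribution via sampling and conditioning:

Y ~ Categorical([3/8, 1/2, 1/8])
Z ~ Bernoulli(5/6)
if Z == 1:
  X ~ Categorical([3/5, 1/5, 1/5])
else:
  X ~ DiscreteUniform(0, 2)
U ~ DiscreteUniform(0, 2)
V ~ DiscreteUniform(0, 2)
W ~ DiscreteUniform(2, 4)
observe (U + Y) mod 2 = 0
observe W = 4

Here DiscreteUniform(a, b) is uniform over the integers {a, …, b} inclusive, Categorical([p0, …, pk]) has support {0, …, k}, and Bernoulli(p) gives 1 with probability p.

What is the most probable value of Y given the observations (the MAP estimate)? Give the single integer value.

argmax_v P(Y = v | obs) = 0

Enumerate traces; 90 have nonzero weight after conditioning:
  (Y=0, Z=0, X=0, U=0, V=0, W=4) weight 1/1296
  (Y=0, Z=0, X=0, U=0, V=1, W=4) weight 1/1296
  (Y=0, Z=0, X=0, U=0, V=2, W=4) weight 1/1296
  (Y=0, Z=0, X=0, U=2, V=0, W=4) weight 1/1296
  (Y=0, Z=0, X=0, U=2, V=1, W=4) weight 1/1296
  (Y=0, Z=0, X=0, U=2, V=2, W=4) weight 1/1296
  (Y=0, Z=0, X=1, U=0, V=0, W=4) weight 1/1296
  (Y=0, Z=0, X=1, U=0, V=1, W=4) weight 1/1296
  (Y=1, Z=0, X=0, U=1, V=0, W=4) weight 1/972
  (Y=2, Z=0, X=0, U=0, V=0, W=4) weight 1/3888
  … 80 more
Group by Y:
  weight(Y=0) = 1/12
  weight(Y=1) = 1/18
  weight(Y=2) = 1/36
Total weight = 1/12 + 1/18 + 1/36 = 1/6
P(Y=0 | obs) = 1/12 / 1/6 = 1/2
P(Y=1 | obs) = 1/18 / 1/6 = 1/3
P(Y=2 | obs) = 1/36 / 1/6 = 1/6
argmax = 0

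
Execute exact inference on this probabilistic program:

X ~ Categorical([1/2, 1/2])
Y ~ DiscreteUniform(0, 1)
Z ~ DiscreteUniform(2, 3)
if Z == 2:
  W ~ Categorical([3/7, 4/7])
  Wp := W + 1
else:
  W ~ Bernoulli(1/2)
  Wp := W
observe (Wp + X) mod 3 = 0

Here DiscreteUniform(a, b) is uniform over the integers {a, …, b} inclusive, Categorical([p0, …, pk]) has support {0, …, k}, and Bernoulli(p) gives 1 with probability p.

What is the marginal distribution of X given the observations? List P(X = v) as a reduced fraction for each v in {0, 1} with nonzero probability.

P(X=0) = 7/15, P(X=1) = 8/15

Enumerate traces; 4 have nonzero weight after conditioning:
  (X=0, Y=0, Z=3, W=0) weight 1/16
  (X=0, Y=1, Z=3, W=0) weight 1/16
  (X=1, Y=0, Z=2, W=1) weight 1/14
  (X=1, Y=1, Z=2, W=1) weight 1/14
Group by X:
  weight(X=0) = 1/8
  weight(X=1) = 1/7
Total weight = 1/8 + 1/7 = 15/56
P(X=0 | obs) = 1/8 / 15/56 = 7/15
P(X=1 | obs) = 1/7 / 15/56 = 8/15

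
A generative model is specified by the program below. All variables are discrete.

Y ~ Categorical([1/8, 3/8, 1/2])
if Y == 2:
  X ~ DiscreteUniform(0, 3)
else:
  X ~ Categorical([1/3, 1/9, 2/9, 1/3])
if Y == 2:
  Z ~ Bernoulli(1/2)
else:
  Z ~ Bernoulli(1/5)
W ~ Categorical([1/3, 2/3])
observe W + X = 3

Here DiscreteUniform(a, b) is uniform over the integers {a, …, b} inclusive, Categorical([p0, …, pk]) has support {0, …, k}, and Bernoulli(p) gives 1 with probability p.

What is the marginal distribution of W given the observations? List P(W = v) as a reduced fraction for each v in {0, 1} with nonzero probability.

Enumerate traces; 12 have nonzero weight after conditioning:
  (Y=0, X=2, Z=0, W=1) weight 2/135
  (Y=0, X=2, Z=1, W=1) weight 1/270
  (Y=0, X=3, Z=0, W=0) weight 1/90
  (Y=0, X=3, Z=1, W=0) weight 1/360
  (Y=1, X=2, Z=0, W=1) weight 2/45
  (Y=1, X=2, Z=1, W=1) weight 1/90
  (Y=1, X=3, Z=0, W=0) weight 1/30
  (Y=1, X=3, Z=1, W=0) weight 1/120
  … 4 more
Group by W:
  weight(W=0) = 7/72
  weight(W=1) = 17/108
Total weight = 7/72 + 17/108 = 55/216
P(W=0 | obs) = 7/72 / 55/216 = 21/55
P(W=1 | obs) = 17/108 / 55/216 = 34/55

P(W=0) = 21/55, P(W=1) = 34/55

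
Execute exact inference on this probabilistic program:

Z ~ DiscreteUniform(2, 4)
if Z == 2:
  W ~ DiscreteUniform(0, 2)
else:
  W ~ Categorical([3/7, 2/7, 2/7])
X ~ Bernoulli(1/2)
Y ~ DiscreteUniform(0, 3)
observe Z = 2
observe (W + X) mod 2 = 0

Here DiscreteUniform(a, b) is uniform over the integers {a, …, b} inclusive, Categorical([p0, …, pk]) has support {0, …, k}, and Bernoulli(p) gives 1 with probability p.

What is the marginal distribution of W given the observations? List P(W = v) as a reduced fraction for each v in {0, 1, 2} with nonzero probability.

P(W=0) = 1/3, P(W=1) = 1/3, P(W=2) = 1/3

Enumerate traces; 12 have nonzero weight after conditioning:
  (Z=2, W=0, X=0, Y=0) weight 1/72
  (Z=2, W=0, X=0, Y=1) weight 1/72
  (Z=2, W=0, X=0, Y=2) weight 1/72
  (Z=2, W=0, X=0, Y=3) weight 1/72
  (Z=2, W=1, X=1, Y=0) weight 1/72
  (Z=2, W=1, X=1, Y=1) weight 1/72
  (Z=2, W=1, X=1, Y=2) weight 1/72
  (Z=2, W=1, X=1, Y=3) weight 1/72
  (Z=2, W=2, X=0, Y=0) weight 1/72
  … 3 more
Group by W:
  weight(W=0) = 1/18
  weight(W=1) = 1/18
  weight(W=2) = 1/18
Total weight = 1/18 + 1/18 + 1/18 = 1/6
P(W=0 | obs) = 1/18 / 1/6 = 1/3
P(W=1 | obs) = 1/18 / 1/6 = 1/3
P(W=2 | obs) = 1/18 / 1/6 = 1/3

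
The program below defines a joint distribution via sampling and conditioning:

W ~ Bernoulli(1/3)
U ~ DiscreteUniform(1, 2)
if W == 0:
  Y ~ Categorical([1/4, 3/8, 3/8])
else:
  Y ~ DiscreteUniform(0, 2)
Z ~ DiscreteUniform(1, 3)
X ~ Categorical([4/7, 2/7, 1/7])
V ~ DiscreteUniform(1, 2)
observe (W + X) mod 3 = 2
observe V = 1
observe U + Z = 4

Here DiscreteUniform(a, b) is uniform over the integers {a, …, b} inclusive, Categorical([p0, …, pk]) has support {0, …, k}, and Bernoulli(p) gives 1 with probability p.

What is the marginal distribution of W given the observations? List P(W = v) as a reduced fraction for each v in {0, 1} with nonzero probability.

P(W=0) = 1/2, P(W=1) = 1/2

Enumerate traces; 12 have nonzero weight after conditioning:
  (W=0, U=1, Y=0, Z=3, X=2, V=1) weight 1/504
  (W=0, U=1, Y=1, Z=3, X=2, V=1) weight 1/336
  (W=0, U=1, Y=2, Z=3, X=2, V=1) weight 1/336
  (W=0, U=2, Y=0, Z=2, X=2, V=1) weight 1/504
  (W=0, U=2, Y=1, Z=2, X=2, V=1) weight 1/336
  (W=0, U=2, Y=2, Z=2, X=2, V=1) weight 1/336
  (W=1, U=1, Y=0, Z=3, X=1, V=1) weight 1/378
  (W=1, U=1, Y=1, Z=3, X=1, V=1) weight 1/378
  … 4 more
Group by W:
  weight(W=0) = 1/63
  weight(W=1) = 1/63
Total weight = 1/63 + 1/63 = 2/63
P(W=0 | obs) = 1/63 / 2/63 = 1/2
P(W=1 | obs) = 1/63 / 2/63 = 1/2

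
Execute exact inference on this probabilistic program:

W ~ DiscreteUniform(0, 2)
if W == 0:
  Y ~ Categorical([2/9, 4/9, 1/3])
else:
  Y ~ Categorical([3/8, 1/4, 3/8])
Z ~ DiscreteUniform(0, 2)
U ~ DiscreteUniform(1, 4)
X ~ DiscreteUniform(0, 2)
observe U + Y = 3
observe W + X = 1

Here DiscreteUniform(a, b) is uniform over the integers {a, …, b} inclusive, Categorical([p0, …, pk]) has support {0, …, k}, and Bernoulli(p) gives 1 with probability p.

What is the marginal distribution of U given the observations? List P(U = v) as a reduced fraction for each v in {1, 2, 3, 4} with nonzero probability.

P(U=1) = 17/48, P(U=2) = 25/72, P(U=3) = 43/144

Enumerate traces; 18 have nonzero weight after conditioning:
  (W=0, Y=0, Z=0, U=3, X=1) weight 1/486
  (W=0, Y=0, Z=1, U=3, X=1) weight 1/486
  (W=0, Y=0, Z=2, U=3, X=1) weight 1/486
  (W=0, Y=1, Z=0, U=2, X=1) weight 1/243
  (W=0, Y=1, Z=1, U=2, X=1) weight 1/243
  (W=0, Y=1, Z=2, U=2, X=1) weight 1/243
  (W=0, Y=2, Z=0, U=1, X=1) weight 1/324
  (W=0, Y=2, Z=1, U=1, X=1) weight 1/324
  … 10 more
Group by U:
  weight(U=1) = 17/864
  weight(U=2) = 25/1296
  weight(U=3) = 43/2592
Total weight = 17/864 + 25/1296 + 43/2592 = 1/18
P(U=1 | obs) = 17/864 / 1/18 = 17/48
P(U=2 | obs) = 25/1296 / 1/18 = 25/72
P(U=3 | obs) = 43/2592 / 1/18 = 43/144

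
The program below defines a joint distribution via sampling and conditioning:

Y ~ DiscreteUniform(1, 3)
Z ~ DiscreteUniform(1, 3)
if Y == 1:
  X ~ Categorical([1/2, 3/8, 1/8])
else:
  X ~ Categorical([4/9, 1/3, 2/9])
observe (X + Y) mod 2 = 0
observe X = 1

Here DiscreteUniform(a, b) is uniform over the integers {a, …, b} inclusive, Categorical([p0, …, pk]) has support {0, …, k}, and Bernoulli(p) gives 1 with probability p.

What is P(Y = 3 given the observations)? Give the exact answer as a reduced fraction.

P(Y = 3 | obs) = 8/17

Enumerate traces; 6 have nonzero weight after conditioning:
  (Y=1, Z=1, X=1) weight 1/24
  (Y=1, Z=2, X=1) weight 1/24
  (Y=1, Z=3, X=1) weight 1/24
  (Y=3, Z=1, X=1) weight 1/27
  (Y=3, Z=2, X=1) weight 1/27
  (Y=3, Z=3, X=1) weight 1/27
Group by Y:
  weight(Y=1) = 1/8
  weight(Y=3) = 1/9
Total weight = 1/8 + 1/9 = 17/72
P(Y=1 | obs) = 1/8 / 17/72 = 9/17
P(Y=3 | obs) = 1/9 / 17/72 = 8/17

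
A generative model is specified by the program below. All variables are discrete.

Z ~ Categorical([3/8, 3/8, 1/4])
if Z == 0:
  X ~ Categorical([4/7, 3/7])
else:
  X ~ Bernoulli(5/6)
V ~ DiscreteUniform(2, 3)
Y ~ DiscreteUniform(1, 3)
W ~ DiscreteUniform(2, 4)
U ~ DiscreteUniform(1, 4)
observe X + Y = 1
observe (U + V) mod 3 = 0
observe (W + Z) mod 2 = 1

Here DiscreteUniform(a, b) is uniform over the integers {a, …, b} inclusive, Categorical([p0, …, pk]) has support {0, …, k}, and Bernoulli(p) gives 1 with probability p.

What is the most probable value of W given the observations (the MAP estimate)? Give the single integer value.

argmax_v P(W = v | obs) = 3

Enumerate traces; 12 have nonzero weight after conditioning:
  (Z=0, X=0, V=2, Y=1, W=3, U=1) weight 1/336
  (Z=0, X=0, V=2, Y=1, W=3, U=4) weight 1/336
  (Z=0, X=0, V=3, Y=1, W=3, U=3) weight 1/336
  (Z=1, X=0, V=2, Y=1, W=2, U=1) weight 1/1152
  (Z=1, X=0, V=2, Y=1, W=2, U=4) weight 1/1152
  (Z=1, X=0, V=2, Y=1, W=4, U=1) weight 1/1152
  (Z=1, X=0, V=2, Y=1, W=4, U=4) weight 1/1152
  (Z=1, X=0, V=3, Y=1, W=2, U=3) weight 1/1152
  … 4 more
Group by W:
  weight(W=2) = 1/384
  weight(W=3) = 43/4032
  weight(W=4) = 1/384
Total weight = 1/384 + 43/4032 + 1/384 = 1/63
P(W=2 | obs) = 1/384 / 1/63 = 21/128
P(W=3 | obs) = 43/4032 / 1/63 = 43/64
P(W=4 | obs) = 1/384 / 1/63 = 21/128
argmax = 3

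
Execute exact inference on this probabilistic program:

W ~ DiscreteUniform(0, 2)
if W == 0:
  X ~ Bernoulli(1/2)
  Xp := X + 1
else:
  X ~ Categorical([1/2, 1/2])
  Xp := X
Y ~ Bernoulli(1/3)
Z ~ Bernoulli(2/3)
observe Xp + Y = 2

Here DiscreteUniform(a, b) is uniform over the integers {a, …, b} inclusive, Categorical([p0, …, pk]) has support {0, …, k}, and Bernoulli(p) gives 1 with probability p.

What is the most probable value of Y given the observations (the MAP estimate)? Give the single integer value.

argmax_v P(Y = v | obs) = 1

Enumerate traces; 8 have nonzero weight after conditioning:
  (W=0, X=0, Y=1, Z=0) weight 1/54
  (W=0, X=0, Y=1, Z=1) weight 1/27
  (W=0, X=1, Y=0, Z=0) weight 1/27
  (W=0, X=1, Y=0, Z=1) weight 2/27
  (W=1, X=1, Y=1, Z=0) weight 1/54
  (W=1, X=1, Y=1, Z=1) weight 1/27
  (W=2, X=1, Y=1, Z=0) weight 1/54
  (W=2, X=1, Y=1, Z=1) weight 1/27
Group by Y:
  weight(Y=0) = 1/9
  weight(Y=1) = 1/6
Total weight = 1/9 + 1/6 = 5/18
P(Y=0 | obs) = 1/9 / 5/18 = 2/5
P(Y=1 | obs) = 1/6 / 5/18 = 3/5
argmax = 1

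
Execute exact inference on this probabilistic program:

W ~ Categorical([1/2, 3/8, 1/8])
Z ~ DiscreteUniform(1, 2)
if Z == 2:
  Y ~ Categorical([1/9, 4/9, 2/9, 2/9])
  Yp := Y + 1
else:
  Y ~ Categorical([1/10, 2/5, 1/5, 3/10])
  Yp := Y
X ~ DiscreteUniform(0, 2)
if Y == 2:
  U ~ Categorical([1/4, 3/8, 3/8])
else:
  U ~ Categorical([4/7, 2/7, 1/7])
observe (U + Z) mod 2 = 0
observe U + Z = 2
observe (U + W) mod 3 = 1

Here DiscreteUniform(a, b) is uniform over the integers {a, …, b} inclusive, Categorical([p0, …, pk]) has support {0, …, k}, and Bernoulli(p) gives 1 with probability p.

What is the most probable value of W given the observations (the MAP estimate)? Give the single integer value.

Enumerate traces; 24 have nonzero weight after conditioning:
  (W=0, Z=1, Y=0, X=0, U=1) weight 1/420
  (W=0, Z=1, Y=0, X=1, U=1) weight 1/420
  (W=0, Z=1, Y=0, X=2, U=1) weight 1/420
  (W=0, Z=1, Y=1, X=0, U=1) weight 1/105
  (W=0, Z=1, Y=1, X=1, U=1) weight 1/105
  (W=0, Z=1, Y=1, X=2, U=1) weight 1/105
  (W=0, Z=1, Y=2, X=0, U=1) weight 1/160
  (W=0, Z=1, Y=2, X=1, U=1) weight 1/160
  (W=1, Z=2, Y=0, X=0, U=0) weight 1/252
  … 15 more
Group by W:
  weight(W=0) = 17/224
  weight(W=1) = 3/32
Total weight = 17/224 + 3/32 = 19/112
P(W=0 | obs) = 17/224 / 19/112 = 17/38
P(W=1 | obs) = 3/32 / 19/112 = 21/38
argmax = 1

argmax_v P(W = v | obs) = 1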